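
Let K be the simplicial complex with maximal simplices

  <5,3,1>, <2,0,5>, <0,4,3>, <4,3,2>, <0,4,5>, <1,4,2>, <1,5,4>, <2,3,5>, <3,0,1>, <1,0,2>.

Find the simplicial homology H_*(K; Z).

H_0 ≅ Z,  H_1 ≅ Z/2,  H_2 = 0.

Fix the vertex order 0 < 1 < 2 < 3 < 4 < 5 and write every simplex with vertices in increasing order. Then dim K = 2 and the simplices of K are:

  0-simplices (6): [0], [1], [2], [3], [4], [5]
  1-simplices (15): [0,1], [0,2], [0,3], [0,4], [0,5], [1,2], [1,3], [1,4], [1,5], [2,3], [2,4], [2,5], [3,4], [3,5], [4,5]
  2-simplices (10): [0,1,2], [0,1,3], [0,2,5], [0,3,4], [0,4,5], [1,2,4], [1,3,5], [1,4,5], [2,3,4], [2,3,5]

Hence C_0 ≅ Z^6, C_1 ≅ Z^15, C_2 ≅ Z^10.

∂_1: C_1 → C_0 is given by ∂[p,q] = [q] − [p]. For instance
  ∂[1,4] = [4] − [1].
As a 6×15 matrix over Z this has rank 5, with invariant factors (1,1,1,1,1).

The boundary map ∂_2: C_2 → C_1 maps a triangle to the signed sum of its edges. For instance
  ∂[1,2,4] = [2,4] − [1,4] + [1,2],
  ∂[1,4,5] = [4,5] − [1,5] + [1,4].
As a 15×10 matrix over Z this has rank 10, with invariant factors (1,1,1,1,1,1,1,1,1,2).

Reading off H_k = ker ∂_k / im ∂_{k+1}:

  H_0: rank C_0 − rank ∂_1 = 6 − 5 = 1, and the invariant factors of ∂_1 are all 1, so H_0 = Z.
  H_1: rank ker ∂_1 − rank ∂_2 = (15 − 5) − 10 = 0, and ∂_2 has invariant factor 2 > 1, so H_1 = Z/2.
  H_2: rank ker ∂_2 − rank ∂_3 = (10 − 10) − 0 = 0, and there is no ∂_3, so H_2 = 0.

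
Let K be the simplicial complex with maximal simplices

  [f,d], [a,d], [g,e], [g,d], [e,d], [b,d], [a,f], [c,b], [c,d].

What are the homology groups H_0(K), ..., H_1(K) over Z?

Order the vertices as a < b < c < d < e < f < g. Listing each simplex with vertices in this order, K has dimension 1 with simplices:

  0-simplices (7): a, b, c, d, e, f, g
  1-simplices (9): ad, af, bc, bd, cd, de, df, dg, eg

giving chain groups C_0 ≅ Z^7, C_1 ≅ Z^9.

Boundary ∂_1: C_1 → C_0 sends each edge [p,q] (with p < q) to q − p.
This gives a 7×9 integer matrix of rank 6; reducing to Smith normal form yields diagonal entries (1,1,1,1,1,1).

From H_k ≅ ker(∂_k) / im(∂_{k+1}) we obtain:

  H_0: rank C_0 − rank ∂_1 = 7 − 6 = 1, and the invariant factors of ∂_1 are all 1, so H_0 = Z.
  H_1: rank ker ∂_1 − rank ∂_2 = (9 − 6) − 0 = 3, and there is no ∂_2, so H_1 = Z^3.

H_0 ≅ Z,  H_1 ≅ Z^3.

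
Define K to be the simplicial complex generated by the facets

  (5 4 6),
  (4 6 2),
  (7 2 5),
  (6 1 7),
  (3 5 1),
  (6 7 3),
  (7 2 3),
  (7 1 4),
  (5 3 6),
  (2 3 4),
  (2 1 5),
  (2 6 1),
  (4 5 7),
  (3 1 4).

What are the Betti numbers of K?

We work with the vertex ordering 1 < 2 < 3 < 4 < 5 < 6 < 7. The simplices of K, each written with vertices in increasing order, are:

  0-simplices (7): [1], [2], [3], [4], [5], [6], [7]
  1-simplices (21): [1,2], [1,3], [1,4], [1,5], [1,6], [1,7], [2,3], [2,4], [2,5], [2,6], [2,7], [3,4], [3,5], [3,6], [3,7], [4,5], [4,6], [4,7], [5,6], [5,7], [6,7]
  2-simplices (14): [1,2,5], [1,2,6], [1,3,4], [1,3,5], [1,4,7], [1,6,7], [2,3,4], [2,3,7], [2,4,6], [2,5,7], [3,5,6], [3,6,7], [4,5,6], [4,5,7]

Hence C_0 ≅ Z^7, C_1 ≅ Z^21, C_2 ≅ Z^14.

∂_1: C_1 → C_0 sends each edge [p,q] (with p < q) to q − p. For instance
  ∂[4,6] = [6] − [4].
This gives a 7×21 integer matrix of rank 6; reducing to Smith normal form yields diagonal entries (1,1,1,1,1,1).

Boundary ∂_2: C_2 → C_1 acts by ∂[p,q,r] = [q,r] − [p,r] + [p,q]. For instance
  ∂[3,5,6] = [5,6] − [3,6] + [3,5],
  ∂[4,5,7] = [5,7] − [4,7] + [4,5].
This gives a 21×14 integer matrix of rank 13; reducing to Smith normal form yields diagonal entries (1,1,1,1,1,1,1,1,1,1,1,1,1).

Now H_k = ker ∂_k / im ∂_{k+1}, so:

  H_0: rank C_0 − rank ∂_1 = 7 − 6 = 1, and the invariant factors of ∂_1 are all 1, so H_0 = Z.
  H_1: rank ker ∂_1 − rank ∂_2 = (21 − 6) − 13 = 2, and the invariant factors of ∂_2 are all 1, so H_1 = Z^2.
  H_2: rank ker ∂_2 − rank ∂_3 = (14 − 13) − 0 = 1, and there is no ∂_3, so H_2 = Z.

As a check, the Euler characteristic is 7 − 21 + 14 = 0, which agrees with 1 − 2 + 1 = 0.

Hence the Betti numbers are b_0 = 1, b_1 = 2, b_2 = 1.

b_0 = 1, b_1 = 2, b_2 = 1.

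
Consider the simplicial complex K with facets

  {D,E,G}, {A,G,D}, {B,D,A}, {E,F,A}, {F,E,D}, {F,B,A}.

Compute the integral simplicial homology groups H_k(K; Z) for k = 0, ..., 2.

H_0 = Z,  H_1 = Z,  H_2 = 0.

K has 6 vertices, 12 edges, 6 triangles.
rank ∂_0 = 0, rank ∂_1 = 5 ⇒ b_0 = 6 − 0 − 5 = 1; all invariant factors of ∂_1 are 1 so no torsion. So H_0 ≅ Z.
rank ∂_1 = 5, rank ∂_2 = 6 ⇒ b_1 = 12 − 5 − 6 = 1; all invariant factors of ∂_2 are 1 so no torsion. So H_1 ≅ Z.
rank ∂_2 = 6, rank ∂_3 = 0 ⇒ b_2 = 6 − 6 − 0 = 0. So H_2 ≅ 0.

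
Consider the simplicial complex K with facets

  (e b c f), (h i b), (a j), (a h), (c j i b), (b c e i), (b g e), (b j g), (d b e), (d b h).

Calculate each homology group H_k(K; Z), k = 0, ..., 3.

We work with the vertex ordering a < b < c < d < e < f < g < h < i < j. The simplices of K, each written with vertices in increasing order, are:

  0-simplices (10): a, b, c, d, e, f, g, h, i, j
  1-simplices (22): ah, aj, bc, bd, be, bf, bg, bh, bi, bj, ce, cf, ci, cj, de, dh, ef, eg, ei, gj, hi, ij
  2-simplices (15): bce, bcf, bci, bcj, bde, bdh, bef, beg, bei, bgj, bhi, bij, cef, cei, cij
  3-simplices (3): bcef, bcei, bcij

Hence C_0 ≅ Z^10, C_1 ≅ Z^22, C_2 ≅ Z^15, C_3 ≅ Z^3.

∂_1: C_1 → C_0 sends each edge [p,q] (with p < q) to q − p. For instance
  ∂bi = i − b.
The resulting 10×22 matrix has rank 9, and its Smith normal form has invariant factors (1,1,1,1,1,1,1,1,1).

Boundary ∂_2: C_2 → C_1 sends each 2-simplex [p,q,r] to [q,r] − [p,r] + [p,q]. For instance
  ∂bei = ei − bi + be,
  ∂bde = de − be + bd.
The 22×15 boundary matrix has rank 12 and Smith normal form diag(1,1,1,1,1,1,1,1,1,1,1,1).

The boundary map ∂_3: C_3 → C_2 sends each 3-simplex σ to the alternating sum Σ_i (−1)^i (σ with its i-th vertex removed). For instance
  ∂bcef = cef − bef + bcf − bce,
  ∂bcij = cij − bij + bcj − bci.
The 15×3 boundary matrix has rank 3 and Smith normal form diag(1,1,1).

Now H_k = ker ∂_k / im ∂_{k+1}, so:

  H_0: rank C_0 − rank ∂_1 = 10 − 9 = 1, and the invariant factors of ∂_1 are all 1, so H_0 ≅ Z.
  H_1: rank ker ∂_1 − rank ∂_2 = (22 − 9) − 12 = 1, and the invariant factors of ∂_2 are all 1, so H_1 ≅ Z.
  H_2: rank ker ∂_2 − rank ∂_3 = (15 − 12) − 3 = 0, and the invariant factors of ∂_3 are all 1, so H_2 ≅ 0.
  H_3: rank ker ∂_3 − rank ∂_4 = (3 − 3) − 0 = 0, and there is no ∂_4, so H_3 ≅ 0.

H_0 = Z,  H_1 = Z,  H_2 = 0,  H_3 = 0.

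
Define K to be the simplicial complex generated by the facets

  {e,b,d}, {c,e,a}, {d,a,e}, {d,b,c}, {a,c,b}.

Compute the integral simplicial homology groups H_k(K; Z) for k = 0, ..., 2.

Order the vertices as a < b < c < d < e. Listing each simplex with vertices in this order, K has dimension 2 with simplices:

  0-simplices (5): a, b, c, d, e
  1-simplices (10): ab, ac, ad, ae, bc, bd, be, cd, ce, de
  2-simplices (5): abc, ace, ade, bcd, bde

Hence C_0 ≅ Z^5, C_1 ≅ Z^10, C_2 ≅ Z^5.

Boundary ∂_1: C_1 → C_0 sends each edge [p,q] (with p < q) to q − p.
The resulting 5×10 matrix has rank 4, and its Smith normal form has invariant factors (1,1,1,1).

∂_2: C_2 → C_1 acts by ∂[p,q,r] = [q,r] − [p,r] + [p,q]. For instance
  ∂bcd = cd − bd + bc,
  ∂abc = bc − ac + ab.
The resulting 10×5 matrix has rank 5, and its Smith normal form has invariant factors (1,1,1,1,1).

Now H_k = ker ∂_k / im ∂_{k+1}, so:

  H_0: rank C_0 − rank ∂_1 = 5 − 4 = 1, and the invariant factors of ∂_1 are all 1, so H_0 ≅ Z.
  H_1: rank ker ∂_1 − rank ∂_2 = (10 − 4) − 5 = 1, and the invariant factors of ∂_2 are all 1, so H_1 ≅ Z.
  H_2: rank ker ∂_2 − rank ∂_3 = (5 − 5) − 0 = 0, and there is no ∂_3, so H_2 ≅ 0.

As a check, the Euler characteristic is 5 − 10 + 5 = 0, which agrees with 1 − 1 + 0 = 0.
(K is a triangulation of the Möbius band.)

H_0 = Z,  H_1 = Z,  H_2 = 0.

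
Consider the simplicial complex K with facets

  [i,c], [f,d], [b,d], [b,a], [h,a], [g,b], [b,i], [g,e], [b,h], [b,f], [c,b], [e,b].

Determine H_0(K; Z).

We work with the vertex ordering a < b < c < d < e < f < g < h < i. The simplices of K, each written with vertices in increasing order, are:

  0-simplices (9): a, b, c, d, e, f, g, h, i
  1-simplices (12): ab, ah, bc, bd, be, bf, bg, bh, bi, ci, df, eg

so the chain groups are C_0 ≅ Z^9, C_1 ≅ Z^12.

The boundary map ∂_1: C_1 → C_0 sends each edge [p,q] (with p < q) to q − p.
The resulting 9×12 matrix has rank 8, and its Smith normal form has invariant factors (1,1,1,1,1,1,1,1).

Now H_k = ker ∂_k / im ∂_{k+1}, so:

  H_0: rank C_0 − rank ∂_1 = 9 − 8 = 1, and the invariant factors of ∂_1 are all 1, so H_0 = Z.

H_0 = Z.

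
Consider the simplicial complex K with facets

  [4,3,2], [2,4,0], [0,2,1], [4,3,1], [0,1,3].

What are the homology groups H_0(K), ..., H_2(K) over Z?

H_0 ≅ Z,  H_1 ≅ Z,  H_2 = 0.

Take the total order 0 < 1 < 2 < 3 < 4 on the vertex set. Then K (dimension 2) consists of the simplices:

  0-simplices (5): [0], [1], [2], [3], [4]
  1-simplices (10): [0,1], [0,2], [0,3], [0,4], [1,2], [1,3], [1,4], [2,3], [2,4], [3,4]
  2-simplices (5): [0,1,2], [0,1,3], [0,2,4], [1,3,4], [2,3,4]

giving chain groups C_0 ≅ Z^5, C_1 ≅ Z^10, C_2 ≅ Z^5.

Boundary ∂_1: C_1 → C_0 sends each edge [p,q] (with p < q) to q − p. For instance
  ∂[0,3] = [3] − [0].
This gives a 5×10 integer matrix of rank 4; reducing to Smith normal form yields diagonal entries (1,1,1,1).

Boundary ∂_2: C_2 → C_1 maps a triangle to the signed sum of its edges. For instance
  ∂[0,1,2] = [1,2] − [0,2] + [0,1],
  ∂[0,2,4] = [2,4] − [0,4] + [0,2].
The 10×5 boundary matrix has rank 5 and Smith normal form diag(1,1,1,1,1).

Reading off H_k = ker ∂_k / im ∂_{k+1}:

  H_0: rank C_0 − rank ∂_1 = 5 − 4 = 1, and the invariant factors of ∂_1 are all 1, so H_0 = Z.
  H_1: rank ker ∂_1 − rank ∂_2 = (10 − 4) − 5 = 1, and the invariant factors of ∂_2 are all 1, so H_1 = Z.
  H_2: rank ker ∂_2 − rank ∂_3 = (5 − 5) − 0 = 0, and there is no ∂_3, so H_2 = 0.

As a check, the Euler characteristic is 5 − 10 + 5 = 0, which agrees with 1 − 1 + 0 = 0.
(K is a triangulation of the Möbius band.)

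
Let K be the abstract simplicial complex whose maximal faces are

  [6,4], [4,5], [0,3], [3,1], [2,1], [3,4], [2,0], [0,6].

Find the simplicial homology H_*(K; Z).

Fix the vertex order 0 < 1 < 2 < 3 < 4 < 5 < 6 and write every simplex with vertices in increasing order. Then dim K = 1 and the simplices of K are:

  0-simplices (7): [0], [1], [2], [3], [4], [5], [6]
  1-simplices (8): [0,2], [0,3], [0,6], [1,2], [1,3], [3,4], [4,5], [4,6]

so the chain groups are C_0 ≅ Z^7, C_1 ≅ Z^8.

The boundary map ∂_1: C_1 → C_0 maps an edge to its endpoints' difference, ∂[p,q] = q − p. For instance
  ∂[4,6] = [6] − [4].
This gives a 7×8 integer matrix of rank 6; reducing to Smith normal form yields diagonal entries (1,1,1,1,1,1).

Reading off H_k = ker ∂_k / im ∂_{k+1}:

  H_0: rank C_0 − rank ∂_1 = 7 − 6 = 1, and the invariant factors of ∂_1 are all 1, so H_0 ≅ Z.
  H_1: rank ker ∂_1 − rank ∂_2 = (8 − 6) − 0 = 2, and there is no ∂_2, so H_1 ≅ Z^2.

As a check, the Euler characteristic is 7 − 8 = -1, which agrees with 1 − 2 = -1.

H_0 ≅ Z,  H_1 ≅ Z^2.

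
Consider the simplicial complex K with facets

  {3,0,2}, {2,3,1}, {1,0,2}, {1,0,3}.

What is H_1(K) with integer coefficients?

Take the total order 0 < 1 < 2 < 3 on the vertex set. Then K (dimension 2) consists of the simplices:

  0-simplices (4): [0], [1], [2], [3]
  1-simplices (6): [0,1], [0,2], [0,3], [1,2], [1,3], [2,3]
  2-simplices (4): [0,1,2], [0,1,3], [0,2,3], [1,2,3]

giving chain groups C_0 ≅ Z^4, C_1 ≅ Z^6, C_2 ≅ Z^4.

Boundary ∂_1: C_1 → C_0 maps an edge to its endpoints' difference, ∂[p,q] = q − p.
This gives a 4×6 integer matrix of rank 3; reducing to Smith normal form yields diagonal entries (1,1,1).

∂_2: C_2 → C_1 acts by ∂[p,q,r] = [q,r] − [p,r] + [p,q]. For instance
  ∂[0,2,3] = [2,3] − [0,3] + [0,2],
  ∂[0,1,3] = [1,3] − [0,3] + [0,1].
The resulting 6×4 matrix has rank 3, and its Smith normal form has invariant factors (1,1,1).

Computing H_k = (kernel of ∂_k) / (image of ∂_{k+1}):

  H_1: rank ker ∂_1 − rank ∂_2 = (6 − 3) − 3 = 0, and the invariant factors of ∂_2 are all 1, so H_1 = 0.

(K is a triangulation of the 2-sphere S^2.)

H_1 = 0.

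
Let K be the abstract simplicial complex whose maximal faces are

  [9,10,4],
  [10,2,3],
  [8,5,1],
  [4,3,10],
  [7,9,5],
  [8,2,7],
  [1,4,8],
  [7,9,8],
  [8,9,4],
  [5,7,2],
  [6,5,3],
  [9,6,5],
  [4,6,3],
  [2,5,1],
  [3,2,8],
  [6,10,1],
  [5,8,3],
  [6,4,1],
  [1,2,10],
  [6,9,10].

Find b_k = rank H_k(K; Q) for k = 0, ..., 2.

Order the vertices as 1 < 2 < 3 < 4 < 5 < 6 < 7 < 8 < 9 < 10. Listing each simplex with vertices in this order, K has dimension 2 with simplices:

  0-simplices (10): [1], [2], [3], [4], [5], [6], [7], [8], [9], [10]
  1-simplices (30): (30 of them)
  2-simplices (20): (20 of them)

so the chain groups are C_0 ≅ Z^10, C_1 ≅ Z^30, C_2 ≅ Z^20.

The boundary map ∂_1: C_1 → C_0 maps an edge to its endpoints' difference, ∂[p,q] = q − p. For instance
  ∂[3,8] = [8] − [3].
The 10×30 boundary matrix has rank 9 and Smith normal form diag(1,1,1,1,1,1,1,1,1).

The boundary map ∂_2: C_2 → C_1 maps a triangle to the signed sum of its edges. For instance
  ∂[3,4,10] = [4,10] − [3,10] + [3,4],
  ∂[3,5,8] = [5,8] − [3,8] + [3,5].
The 30×20 boundary matrix has rank 20 and Smith normal form diag(1,1,1,1,1,1,1,1,1,1,1,1,1,1,1,1,1,1,1,2).

From H_k ≅ ker(∂_k) / im(∂_{k+1}) we obtain:

  H_0: rank C_0 − rank ∂_1 = 10 − 9 = 1, and the invariant factors of ∂_1 are all 1, so H_0 ≅ Z.
  H_1: rank ker ∂_1 − rank ∂_2 = (30 − 9) − 20 = 1, and ∂_2 has invariant factor 2 > 1, so H_1 ≅ Z ⊕ Z/2.
  H_2: rank ker ∂_2 − rank ∂_3 = (20 − 20) − 0 = 0, and there is no ∂_3, so H_2 ≅ 0.

(K is a triangulation of the Klein bottle.)

Hence the Betti numbers are b_0 = 1, b_1 = 1, b_2 = 0.

b_0 = 1, b_1 = 1, b_2 = 0.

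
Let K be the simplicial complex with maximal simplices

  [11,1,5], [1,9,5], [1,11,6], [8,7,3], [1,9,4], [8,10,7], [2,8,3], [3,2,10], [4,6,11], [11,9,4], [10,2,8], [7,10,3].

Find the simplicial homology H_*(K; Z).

H_0 = Z^2,  H_1 = Z,  H_2 = Z.

Fix the vertex order 1 < 2 < 3 < 4 < 5 < 6 < 7 < 8 < 9 < 10 < 11 and write every simplex with vertices in increasing order. Then dim K = 2 and the simplices of K are:

  0-simplices (11): [1], [2], [3], [4], [5], [6], [7], [8], [9], [10], [11]
  1-simplices (21): [1,4], [1,5], [1,6], [1,9], [1,11], [2,3], [2,8], [2,10], [3,7], [3,8], [3,10], [4,6], [4,9], [4,11], [5,9], [5,11], [6,11], [7,8], [7,10], [8,10], [9,11]
  2-simplices (12): [1,4,9], [1,5,9], [1,5,11], [1,6,11], [2,3,8], [2,3,10], [2,8,10], [3,7,8], [3,7,10], [4,6,11], [4,9,11], [7,8,10]

giving chain groups C_0 ≅ Z^11, C_1 ≅ Z^21, C_2 ≅ Z^12.

∂_1: C_1 → C_0 is given by ∂[p,q] = [q] − [p]. For instance
  ∂[1,9] = [9] − [1].
As a 11×21 matrix over Z this has rank 9, with invariant factors (1,1,1,1,1,1,1,1,1).

∂_2: C_2 → C_1 maps a triangle to the signed sum of its edges. For instance
  ∂[4,6,11] = [6,11] − [4,11] + [4,6],
  ∂[3,7,10] = [7,10] − [3,10] + [3,7].
As a 21×12 matrix over Z this has rank 11, with invariant factors (1,1,1,1,1,1,1,1,1,1,1).

From H_k ≅ ker(∂_k) / im(∂_{k+1}) we obtain:

  H_0: rank C_0 − rank ∂_1 = 11 − 9 = 2, and the invariant factors of ∂_1 are all 1, so H_0 = Z^2.
  H_1: rank ker ∂_1 − rank ∂_2 = (21 − 9) − 11 = 1, and the invariant factors of ∂_2 are all 1, so H_1 = Z.
  H_2: rank ker ∂_2 − rank ∂_3 = (12 − 11) − 0 = 1, and there is no ∂_3, so H_2 = Z.

As a check, the Euler characteristic is 11 − 21 + 12 = 2, which agrees with 2 − 1 + 1 = 2.
(K is a triangulation of the disjoint union of the cylinder S^1 x I and the 2-sphere S^2.)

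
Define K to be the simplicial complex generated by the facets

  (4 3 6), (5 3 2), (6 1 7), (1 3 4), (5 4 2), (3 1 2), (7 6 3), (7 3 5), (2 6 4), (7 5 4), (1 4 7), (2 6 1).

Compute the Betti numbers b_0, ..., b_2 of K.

b_0 = 1, b_1 = 0, b_2 = 0.

Fix the vertex order 1 < 2 < 3 < 4 < 5 < 6 < 7 and write every simplex with vertices in increasing order. Then dim K = 2 and the simplices of K are:

  0-simplices (7): [1], [2], [3], [4], [5], [6], [7]
  1-simplices (18): [1,2], [1,3], [1,4], [1,6], [1,7], [2,3], [2,4], [2,5], [2,6], [3,4], [3,5], [3,6], [3,7], [4,5], [4,6], [4,7], [5,7], [6,7]
  2-simplices (12): [1,2,3], [1,2,6], [1,3,4], [1,4,7], [1,6,7], [2,3,5], [2,4,5], [2,4,6], [3,4,6], [3,5,7], [3,6,7], [4,5,7]

Hence C_0 ≅ Z^7, C_1 ≅ Z^18, C_2 ≅ Z^12.

∂_1: C_1 → C_0 maps an edge to its endpoints' difference, ∂[p,q] = q − p. For instance
  ∂[6,7] = [7] − [6].
The 7×18 boundary matrix has rank 6 and Smith normal form diag(1,1,1,1,1,1).

Boundary ∂_2: C_2 → C_1 maps a triangle to the signed sum of its edges. For instance
  ∂[2,4,5] = [4,5] − [2,5] + [2,4],
  ∂[3,5,7] = [5,7] − [3,7] + [3,5].
The resulting 18×12 matrix has rank 12, and its Smith normal form has invariant factors (1,1,1,1,1,1,1,1,1,1,1,2).

From H_k ≅ ker(∂_k) / im(∂_{k+1}) we obtain:

  H_0: rank C_0 − rank ∂_1 = 7 − 6 = 1, and the invariant factors of ∂_1 are all 1, so H_0 = Z.
  H_1: rank ker ∂_1 − rank ∂_2 = (18 − 6) − 12 = 0, and ∂_2 has invariant factor 2 > 1, so H_1 = Z_2.
  H_2: rank ker ∂_2 − rank ∂_3 = (12 − 12) − 0 = 0, and there is no ∂_3, so H_2 = 0.

As a check, the Euler characteristic is 7 − 18 + 12 = 1, which agrees with 1 − 0 + 0 = 1.

Hence the Betti numbers are b_0 = 1, b_1 = 0, b_2 = 0.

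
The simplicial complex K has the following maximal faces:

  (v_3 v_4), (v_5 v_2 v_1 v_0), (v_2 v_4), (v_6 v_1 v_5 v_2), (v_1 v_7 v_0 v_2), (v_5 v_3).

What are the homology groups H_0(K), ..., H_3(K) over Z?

H_0 = Z,  H_1 = Z,  H_2 = 0,  H_3 = 0.

Take the total order v_0 < v_1 < v_2 < v_3 < v_4 < v_5 < v_6 < v_7 on the vertex set. Then K (dimension 3) consists of the simplices:

  0-simplices (8): [v_0], [v_1], [v_2], [v_3], [v_4], [v_5], [v_6], [v_7]
  1-simplices (15): (15 of them)
  2-simplices (10): [v_0,v_1,v_2], [v_0,v_1,v_5], [v_0,v_1,v_7], [v_0,v_2,v_5], [v_0,v_2,v_7], [v_1,v_2,v_5], [v_1,v_2,v_6], [v_1,v_2,v_7], [v_1,v_5,v_6], [v_2,v_5,v_6]
  3-simplices (3): [v_0,v_1,v_2,v_5], [v_0,v_1,v_2,v_7], [v_1,v_2,v_5,v_6]

so the chain groups are C_0 ≅ Z^8, C_1 ≅ Z^15, C_2 ≅ Z^10, C_3 ≅ Z^3.

∂_1: C_1 → C_0 sends each edge [p,q] (with p < q) to q − p. For instance
  ∂[v_1,v_5] = [v_5] − [v_1].
As a 8×15 matrix over Z this has rank 7, with invariant factors (1,1,1,1,1,1,1).

∂_2: C_2 → C_1 maps a triangle to the signed sum of its edges. For instance
  ∂[v_2,v_5,v_6] = [v_5,v_6] − [v_2,v_6] + [v_2,v_5],
  ∂[v_0,v_1,v_2] = [v_1,v_2] − [v_0,v_2] + [v_0,v_1].
The resulting 15×10 matrix has rank 7, and its Smith normal form has invariant factors (1,1,1,1,1,1,1).

Boundary ∂_3: C_3 → C_2 sends each 3-simplex σ to the alternating sum Σ_i (−1)^i (σ with its i-th vertex removed). For instance
  ∂[v_0,v_1,v_2,v_7] = [v_1,v_2,v_7] − [v_0,v_2,v_7] + [v_0,v_1,v_7] − [v_0,v_1,v_2],
  ∂[v_1,v_2,v_5,v_6] = [v_2,v_5,v_6] − [v_1,v_5,v_6] + [v_1,v_2,v_6] − [v_1,v_2,v_5].
As a 10×3 matrix over Z this has rank 3, with invariant factors (1,1,1).

Reading off H_k = ker ∂_k / im ∂_{k+1}:

  H_0: rank C_0 − rank ∂_1 = 8 − 7 = 1, and the invariant factors of ∂_1 are all 1, so H_0 = Z.
  H_1: rank ker ∂_1 − rank ∂_2 = (15 − 7) − 7 = 1, and the invariant factors of ∂_2 are all 1, so H_1 = Z.
  H_2: rank ker ∂_2 − rank ∂_3 = (10 − 7) − 3 = 0, and the invariant factors of ∂_3 are all 1, so H_2 = 0.
  H_3: rank ker ∂_3 − rank ∂_4 = (3 − 3) − 0 = 0, and there is no ∂_4, so H_3 = 0.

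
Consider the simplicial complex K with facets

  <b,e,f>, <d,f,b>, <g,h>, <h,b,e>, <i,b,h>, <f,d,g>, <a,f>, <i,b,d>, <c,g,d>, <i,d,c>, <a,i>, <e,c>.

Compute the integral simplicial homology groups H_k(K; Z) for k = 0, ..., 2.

H_0 ≅ Z,  H_1 ≅ Z^3,  H_2 = 0.

Fix the vertex order a < b < c < d < e < f < g < h < i and write every simplex with vertices in increasing order. Then dim K = 2 and the simplices of K are:

  0-simplices (9): a, b, c, d, e, f, g, h, i
  1-simplices (19): af, ai, bd, be, bf, bh, bi, cd, ce, cg, ci, df, dg, di, ef, eh, fg, gh, hi
  2-simplices (8): bdf, bdi, bef, beh, bhi, cdg, cdi, dfg

giving chain groups C_0 ≅ Z^9, C_1 ≅ Z^19, C_2 ≅ Z^8.

∂_1: C_1 → C_0 maps an edge to its endpoints' difference, ∂[p,q] = q − p.
The 9×19 boundary matrix has rank 8 and Smith normal form diag(1,1,1,1,1,1,1,1).

The boundary map ∂_2: C_2 → C_1 acts by ∂[p,q,r] = [q,r] − [p,r] + [p,q]. For instance
  ∂bef = ef − bf + be,
  ∂cdi = di − ci + cd.
The 19×8 boundary matrix has rank 8 and Smith normal form diag(1,1,1,1,1,1,1,1).

From H_k ≅ ker(∂_k) / im(∂_{k+1}) we obtain:

  H_0: rank C_0 − rank ∂_1 = 9 − 8 = 1, and the invariant factors of ∂_1 are all 1, so H_0 = Z.
  H_1: rank ker ∂_1 − rank ∂_2 = (19 − 8) − 8 = 3, and the invariant factors of ∂_2 are all 1, so H_1 = Z^3.
  H_2: rank ker ∂_2 − rank ∂_3 = (8 − 8) − 0 = 0, and there is no ∂_3, so H_2 = 0.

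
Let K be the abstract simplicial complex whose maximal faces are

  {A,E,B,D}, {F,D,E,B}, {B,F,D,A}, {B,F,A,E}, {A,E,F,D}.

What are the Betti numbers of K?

b_0 = 1, b_1 = 0, b_2 = 0, b_3 = 1.

K has 5 vertices, 10 edges, 10 triangles, 5 3-simplices.
rank ∂_0 = 0, rank ∂_1 = 4 ⇒ b_0 = 5 − 0 − 4 = 1; all invariant factors of ∂_1 are 1 so no torsion. So H_0 = Z.
rank ∂_1 = 4, rank ∂_2 = 6 ⇒ b_1 = 10 − 4 − 6 = 0; all invariant factors of ∂_2 are 1 so no torsion. So H_1 = 0.
rank ∂_2 = 6, rank ∂_3 = 4 ⇒ b_2 = 10 − 6 − 4 = 0; all invariant factors of ∂_3 are 1 so no torsion. So H_2 = 0.
rank ∂_3 = 4, rank ∂_4 = 0 ⇒ b_3 = 5 − 4 − 0 = 1. So H_3 = Z.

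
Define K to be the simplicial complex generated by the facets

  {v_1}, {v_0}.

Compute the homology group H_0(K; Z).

H_0 = Z^2.

K has 2 vertices.
rank ∂_0 = 0, rank ∂_1 = 0 ⇒ b_0 = 2 − 0 − 0 = 2. So H_0 = Z^2.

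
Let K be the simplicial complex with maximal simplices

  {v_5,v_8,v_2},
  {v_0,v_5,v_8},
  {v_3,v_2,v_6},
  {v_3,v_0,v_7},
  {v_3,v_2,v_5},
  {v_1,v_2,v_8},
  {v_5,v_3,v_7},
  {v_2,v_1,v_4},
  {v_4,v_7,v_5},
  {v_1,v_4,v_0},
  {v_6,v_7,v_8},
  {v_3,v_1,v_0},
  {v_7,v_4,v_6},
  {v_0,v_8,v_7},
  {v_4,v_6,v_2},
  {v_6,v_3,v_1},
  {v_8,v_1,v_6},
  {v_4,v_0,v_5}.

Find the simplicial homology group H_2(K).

H_2 ≅ 0.

Take the total order v_0 < v_1 < v_2 < v_3 < v_4 < v_5 < v_6 < v_7 < v_8 on the vertex set. Then K (dimension 2) consists of the simplices:

  0-simplices (9): [v_0], [v_1], [v_2], [v_3], [v_4], [v_5], [v_6], [v_7], [v_8]
  1-simplices (27): (27 of them)
  2-simplices (18): (18 of them)

so the chain groups are C_0 ≅ Z^9, C_1 ≅ Z^27, C_2 ≅ Z^18.

Boundary ∂_1: C_1 → C_0 is given by ∂[p,q] = [q] − [p]. For instance
  ∂[v_5,v_8] = [v_8] − [v_5].
The 9×27 boundary matrix has rank 8 and Smith normal form diag(1,1,1,1,1,1,1,1).

Boundary ∂_2: C_2 → C_1 acts by ∂[p,q,r] = [q,r] − [p,r] + [p,q]. For instance
  ∂[v_0,v_5,v_8] = [v_5,v_8] − [v_0,v_8] + [v_0,v_5],
  ∂[v_0,v_1,v_3] = [v_1,v_3] − [v_0,v_3] + [v_0,v_1].
This gives a 27×18 integer matrix of rank 18; reducing to Smith normal form yields diagonal entries (1,1,1,1,1,1,1,1,1,1,1,1,1,1,1,1,1,2).

Reading off H_k = ker ∂_k / im ∂_{k+1}:

  H_2: rank ker ∂_2 − rank ∂_3 = (18 − 18) − 0 = 0, and there is no ∂_3, so H_2 ≅ 0.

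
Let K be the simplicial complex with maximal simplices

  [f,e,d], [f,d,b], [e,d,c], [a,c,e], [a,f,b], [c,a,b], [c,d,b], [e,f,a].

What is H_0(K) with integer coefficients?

H_0 ≅ Z.

Fix the vertex order a < b < c < d < e < f and write every simplex with vertices in increasing order. Then dim K = 2 and the simplices of K are:

  0-simplices (6): a, b, c, d, e, f
  1-simplices (12): ab, ac, ae, af, bc, bd, bf, cd, ce, de, df, ef
  2-simplices (8): abc, abf, ace, aef, bcd, bdf, cde, def

giving chain groups C_0 ≅ Z^6, C_1 ≅ Z^12, C_2 ≅ Z^8.

The boundary map ∂_1: C_1 → C_0 sends each edge [p,q] (with p < q) to q − p. For instance
  ∂df = f − d.
As a 6×12 matrix over Z this has rank 5, with invariant factors (1,1,1,1,1).

∂_2: C_2 → C_1 maps a triangle to the signed sum of its edges. For instance
  ∂aef = ef − af + ae,
  ∂abc = bc − ac + ab.
As a 12×8 matrix over Z this has rank 7, with invariant factors (1,1,1,1,1,1,1).

Reading off H_k = ker ∂_k / im ∂_{k+1}:

  H_0: rank C_0 − rank ∂_1 = 6 − 5 = 1, and the invariant factors of ∂_1 are all 1, so H_0 ≅ Z.

(K is a triangulation of the 2-sphere S^2.)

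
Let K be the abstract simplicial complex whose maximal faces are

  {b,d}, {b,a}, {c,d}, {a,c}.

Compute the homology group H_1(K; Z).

H_1 = Z.

Fix the vertex order a < b < c < d and write every simplex with vertices in increasing order. Then dim K = 1 and the simplices of K are:

  0-simplices (4): a, b, c, d
  1-simplices (4): ab, ac, bd, cd

Hence C_0 ≅ Z^4, C_1 ≅ Z^4.

The boundary map ∂_1: C_1 → C_0 maps an edge to its endpoints' difference, ∂[p,q] = q − p. For instance
  ∂bd = d − b.
The 4×4 boundary matrix has rank 3 and Smith normal form diag(1,1,1).

Computing H_k = (kernel of ∂_k) / (image of ∂_{k+1}):

  H_1: rank ker ∂_1 − rank ∂_2 = (4 − 3) − 0 = 1, and there is no ∂_2, so H_1 ≅ Z.

(K is a triangulation of the circle S^1.)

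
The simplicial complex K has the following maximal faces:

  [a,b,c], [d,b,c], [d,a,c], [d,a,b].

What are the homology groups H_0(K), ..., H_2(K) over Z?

K has 4 vertices, 6 edges, 4 triangles.
rank ∂_0 = 0, rank ∂_1 = 3 ⇒ b_0 = 4 − 0 − 3 = 1; all invariant factors of ∂_1 are 1 so no torsion. So H_0 ≅ Z.
rank ∂_1 = 3, rank ∂_2 = 3 ⇒ b_1 = 6 − 3 − 3 = 0; all invariant factors of ∂_2 are 1 so no torsion. So H_1 ≅ 0.
rank ∂_2 = 3, rank ∂_3 = 0 ⇒ b_2 = 4 − 3 − 0 = 1. So H_2 ≅ Z.

H_0 ≅ Z,  H_1 = 0,  H_2 ≅ Z.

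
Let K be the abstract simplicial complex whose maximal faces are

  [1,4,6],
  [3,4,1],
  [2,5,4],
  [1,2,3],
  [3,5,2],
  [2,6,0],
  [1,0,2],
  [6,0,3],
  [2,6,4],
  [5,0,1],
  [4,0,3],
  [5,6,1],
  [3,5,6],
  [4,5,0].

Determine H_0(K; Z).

H_0 ≅ Z.

Fix the vertex order 0 < 1 < 2 < 3 < 4 < 5 < 6 and write every simplex with vertices in increasing order. Then dim K = 2 and the simplices of K are:

  0-simplices (7): [0], [1], [2], [3], [4], [5], [6]
  1-simplices (21): [0,1], [0,2], [0,3], [0,4], [0,5], [0,6], [1,2], [1,3], [1,4], [1,5], [1,6], [2,3], [2,4], [2,5], [2,6], [3,4], [3,5], [3,6], [4,5], [4,6], [5,6]
  2-simplices (14): [0,1,2], [0,1,5], [0,2,6], [0,3,4], [0,3,6], [0,4,5], [1,2,3], [1,3,4], [1,4,6], [1,5,6], [2,3,5], [2,4,5], [2,4,6], [3,5,6]

Hence C_0 ≅ Z^7, C_1 ≅ Z^21, C_2 ≅ Z^14.

Boundary ∂_1: C_1 → C_0 sends each edge [p,q] (with p < q) to q − p. For instance
  ∂[2,6] = [6] − [2].
As a 7×21 matrix over Z this has rank 6, with invariant factors (1,1,1,1,1,1).

The boundary map ∂_2: C_2 → C_1 maps a triangle to the signed sum of its edges. For instance
  ∂[2,4,5] = [4,5] − [2,5] + [2,4],
  ∂[0,2,6] = [2,6] − [0,6] + [0,2].
The resulting 21×14 matrix has rank 13, and its Smith normal form has invariant factors (1,1,1,1,1,1,1,1,1,1,1,1,1).

Computing H_k = (kernel of ∂_k) / (image of ∂_{k+1}):

  H_0: rank C_0 − rank ∂_1 = 7 − 6 = 1, and the invariant factors of ∂_1 are all 1, so H_0 ≅ Z.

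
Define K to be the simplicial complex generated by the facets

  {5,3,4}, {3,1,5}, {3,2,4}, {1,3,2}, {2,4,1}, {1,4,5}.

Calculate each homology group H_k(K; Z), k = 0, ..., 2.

H_0 ≅ Z,  H_1 = 0,  H_2 ≅ Z.

We work with the vertex ordering 1 < 2 < 3 < 4 < 5. The simplices of K, each written with vertices in increasing order, are:

  0-simplices (5): [1], [2], [3], [4], [5]
  1-simplices (9): [1,2], [1,3], [1,4], [1,5], [2,3], [2,4], [3,4], [3,5], [4,5]
  2-simplices (6): [1,2,3], [1,2,4], [1,3,5], [1,4,5], [2,3,4], [3,4,5]

giving chain groups C_0 ≅ Z^5, C_1 ≅ Z^9, C_2 ≅ Z^6.

∂_1: C_1 → C_0 is given by ∂[p,q] = [q] − [p]. For instance
  ∂[3,5] = [5] − [3].
This gives a 5×9 integer matrix of rank 4; reducing to Smith normal form yields diagonal entries (1,1,1,1).

Boundary ∂_2: C_2 → C_1 maps a triangle to the signed sum of its edges. For instance
  ∂[1,2,3] = [2,3] − [1,3] + [1,2],
  ∂[1,3,5] = [3,5] − [1,5] + [1,3].
This gives a 9×6 integer matrix of rank 5; reducing to Smith normal form yields diagonal entries (1,1,1,1,1).

Now H_k = ker ∂_k / im ∂_{k+1}, so:

  H_0: rank C_0 − rank ∂_1 = 5 − 4 = 1, and the invariant factors of ∂_1 are all 1, so H_0 = Z.
  H_1: rank ker ∂_1 − rank ∂_2 = (9 − 4) − 5 = 0, and the invariant factors of ∂_2 are all 1, so H_1 = 0.
  H_2: rank ker ∂_2 − rank ∂_3 = (6 − 5) − 0 = 1, and there is no ∂_3, so H_2 = Z.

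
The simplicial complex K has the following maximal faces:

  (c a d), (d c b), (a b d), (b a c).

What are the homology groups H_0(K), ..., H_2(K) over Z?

H_0 = Z,  H_1 = 0,  H_2 = Z.

Fix the vertex order a < b < c < d and write every simplex with vertices in increasing order. Then dim K = 2 and the simplices of K are:

  0-simplices (4): a, b, c, d
  1-simplices (6): ab, ac, ad, bc, bd, cd
  2-simplices (4): abc, abd, acd, bcd

giving chain groups C_0 ≅ Z^4, C_1 ≅ Z^6, C_2 ≅ Z^4.

Boundary ∂_1: C_1 → C_0 maps an edge to its endpoints' difference, ∂[p,q] = q − p. For instance
  ∂cd = d − c.
The 4×6 boundary matrix has rank 3 and Smith normal form diag(1,1,1).

Boundary ∂_2: C_2 → C_1 acts by ∂[p,q,r] = [q,r] − [p,r] + [p,q]. For instance
  ∂acd = cd − ad + ac,
  ∂bcd = cd − bd + bc.
The 6×4 boundary matrix has rank 3 and Smith normal form diag(1,1,1).

From H_k ≅ ker(∂_k) / im(∂_{k+1}) we obtain:

  H_0: rank C_0 − rank ∂_1 = 4 − 3 = 1, and the invariant factors of ∂_1 are all 1, so H_0 = Z.
  H_1: rank ker ∂_1 − rank ∂_2 = (6 − 3) − 3 = 0, and the invariant factors of ∂_2 are all 1, so H_1 = 0.
  H_2: rank ker ∂_2 − rank ∂_3 = (4 − 3) − 0 = 1, and there is no ∂_3, so H_2 = Z.

As a check, the Euler characteristic is 4 − 6 + 4 = 2, which agrees with 1 − 0 + 1 = 2.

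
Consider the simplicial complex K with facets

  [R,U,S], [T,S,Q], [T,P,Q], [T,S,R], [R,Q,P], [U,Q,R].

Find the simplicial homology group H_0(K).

Fix the vertex order P < Q < R < S < T < U and write every simplex with vertices in increasing order. Then dim K = 2 and the simplices of K are:

  0-simplices (6): P, Q, R, S, T, U
  1-simplices (12): PQ, PR, PT, QR, QS, QT, QU, RS, RT, RU, ST, SU
  2-simplices (6): PQR, PQT, QRU, QST, RST, RSU

giving chain groups C_0 ≅ Z^6, C_1 ≅ Z^12, C_2 ≅ Z^6.

The boundary map ∂_1: C_1 → C_0 sends each edge [p,q] (with p < q) to q − p.
The 6×12 boundary matrix has rank 5 and Smith normal form diag(1,1,1,1,1).

Boundary ∂_2: C_2 → C_1 acts by ∂[p,q,r] = [q,r] − [p,r] + [p,q]. For instance
  ∂QRU = RU − QU + QR,
  ∂QST = ST − QT + QS.
As a 12×6 matrix over Z this has rank 6, with invariant factors (1,1,1,1,1,1).

Reading off H_k = ker ∂_k / im ∂_{k+1}:

  H_0: rank C_0 − rank ∂_1 = 6 − 5 = 1, and the invariant factors of ∂_1 are all 1, so H_0 = Z.

H_0 = Z.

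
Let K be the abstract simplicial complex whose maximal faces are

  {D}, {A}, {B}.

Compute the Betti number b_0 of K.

b_0 = 3.

Fix the vertex order A < B < D and write every simplex with vertices in increasing order. Then dim K = 0 and the simplices of K are:

  0-simplices (3): A, B, D

so the chain groups are C_0 ≅ Z^3.

Computing H_k = (kernel of ∂_k) / (image of ∂_{k+1}):

  H_0: rank C_0 − rank ∂_1 = 3 − 0 = 3, and there is no ∂_1, so H_0 ≅ Z^3.

Hence the Betti numbers are b_0 = 3.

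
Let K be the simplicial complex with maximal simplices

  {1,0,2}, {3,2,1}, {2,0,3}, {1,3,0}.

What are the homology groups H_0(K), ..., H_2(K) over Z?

H_0 ≅ Z,  H_1 = 0,  H_2 ≅ Z.

Take the total order 0 < 1 < 2 < 3 on the vertex set. Then K (dimension 2) consists of the simplices:

  0-simplices (4): [0], [1], [2], [3]
  1-simplices (6): [0,1], [0,2], [0,3], [1,2], [1,3], [2,3]
  2-simplices (4): [0,1,2], [0,1,3], [0,2,3], [1,2,3]

Hence C_0 ≅ Z^4, C_1 ≅ Z^6, C_2 ≅ Z^4.

∂_1: C_1 → C_0 is given by ∂[p,q] = [q] − [p].
This gives a 4×6 integer matrix of rank 3; reducing to Smith normal form yields diagonal entries (1,1,1).

Boundary ∂_2: C_2 → C_1 acts by ∂[p,q,r] = [q,r] − [p,r] + [p,q]. For instance
  ∂[0,1,3] = [1,3] − [0,3] + [0,1],
  ∂[0,2,3] = [2,3] − [0,3] + [0,2].
The resulting 6×4 matrix has rank 3, and its Smith normal form has invariant factors (1,1,1).

From H_k ≅ ker(∂_k) / im(∂_{k+1}) we obtain:

  H_0: rank C_0 − rank ∂_1 = 4 − 3 = 1, and the invariant factors of ∂_1 are all 1, so H_0 ≅ Z.
  H_1: rank ker ∂_1 − rank ∂_2 = (6 − 3) − 3 = 0, and the invariant factors of ∂_2 are all 1, so H_1 ≅ 0.
  H_2: rank ker ∂_2 − rank ∂_3 = (4 − 3) − 0 = 1, and there is no ∂_3, so H_2 ≅ Z.

As a check, the Euler characteristic is 4 − 6 + 4 = 2, which agrees with 1 − 0 + 1 = 2.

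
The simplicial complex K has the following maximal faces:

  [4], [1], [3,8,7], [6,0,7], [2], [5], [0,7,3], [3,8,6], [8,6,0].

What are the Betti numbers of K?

b_0 = 5, b_1 = 1, b_2 = 0.

Fix the vertex order 0 < 1 < 2 < 3 < 4 < 5 < 6 < 7 < 8 and write every simplex with vertices in increasing order. Then dim K = 2 and the simplices of K are:

  0-simplices (9): [0], [1], [2], [3], [4], [5], [6], [7], [8]
  1-simplices (10): [0,3], [0,6], [0,7], [0,8], [3,6], [3,7], [3,8], [6,7], [6,8], [7,8]
  2-simplices (5): [0,3,7], [0,6,7], [0,6,8], [3,6,8], [3,7,8]

Hence C_0 ≅ Z^9, C_1 ≅ Z^10, C_2 ≅ Z^5.

The boundary map ∂_1: C_1 → C_0 maps an edge to its endpoints' difference, ∂[p,q] = q − p. For instance
  ∂[0,7] = [7] − [0].
The 9×10 boundary matrix has rank 4 and Smith normal form diag(1,1,1,1).

The boundary map ∂_2: C_2 → C_1 maps a triangle to the signed sum of its edges. For instance
  ∂[0,6,8] = [6,8] − [0,8] + [0,6],
  ∂[3,6,8] = [6,8] − [3,8] + [3,6].
As a 10×5 matrix over Z this has rank 5, with invariant factors (1,1,1,1,1).

Computing H_k = (kernel of ∂_k) / (image of ∂_{k+1}):

  H_0: rank C_0 − rank ∂_1 = 9 − 4 = 5, and the invariant factors of ∂_1 are all 1, so H_0 ≅ Z^5.
  H_1: rank ker ∂_1 − rank ∂_2 = (10 − 4) − 5 = 1, and the invariant factors of ∂_2 are all 1, so H_1 ≅ Z.
  H_2: rank ker ∂_2 − rank ∂_3 = (5 − 5) − 0 = 0, and there is no ∂_3, so H_2 ≅ 0.

Hence the Betti numbers are b_0 = 5, b_1 = 1, b_2 = 0.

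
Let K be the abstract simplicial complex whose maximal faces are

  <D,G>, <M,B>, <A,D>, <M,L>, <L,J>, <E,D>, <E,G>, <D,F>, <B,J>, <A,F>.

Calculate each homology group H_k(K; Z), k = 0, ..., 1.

H_0 = Z^2,  H_1 = Z^3.

K has 9 vertices, 10 edges.
rank ∂_0 = 0, rank ∂_1 = 7 ⇒ b_0 = 9 − 0 − 7 = 2; all invariant factors of ∂_1 are 1 so no torsion. So H_0 ≅ Z^2.
rank ∂_1 = 7, rank ∂_2 = 0 ⇒ b_1 = 10 − 7 − 0 = 3. So H_1 ≅ Z^3.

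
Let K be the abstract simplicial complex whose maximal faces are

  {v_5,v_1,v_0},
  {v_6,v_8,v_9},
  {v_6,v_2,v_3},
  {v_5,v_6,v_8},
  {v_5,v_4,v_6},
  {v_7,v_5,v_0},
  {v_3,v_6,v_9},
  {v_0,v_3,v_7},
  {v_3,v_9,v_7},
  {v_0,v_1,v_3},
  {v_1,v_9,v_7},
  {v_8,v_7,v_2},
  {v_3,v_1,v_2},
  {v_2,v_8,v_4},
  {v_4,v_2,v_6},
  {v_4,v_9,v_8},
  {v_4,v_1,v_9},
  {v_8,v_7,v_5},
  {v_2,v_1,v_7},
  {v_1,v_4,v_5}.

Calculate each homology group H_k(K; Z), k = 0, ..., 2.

We work with the vertex ordering v_0 < v_1 < v_2 < v_3 < v_4 < v_5 < v_6 < v_7 < v_8 < v_9. The simplices of K, each written with vertices in increasing order, are:

  0-simplices (10): [v_0], [v_1], [v_2], [v_3], [v_4], [v_5], [v_6], [v_7], [v_8], [v_9]
  1-simplices (30): (30 of them)
  2-simplices (20): (20 of them)

so the chain groups are C_0 ≅ Z^10, C_1 ≅ Z^30, C_2 ≅ Z^20.

The boundary map ∂_1: C_1 → C_0 sends each edge [p,q] (with p < q) to q − p.
The 10×30 boundary matrix has rank 9 and Smith normal form diag(1,1,1,1,1,1,1,1,1).

The boundary map ∂_2: C_2 → C_1 acts by ∂[p,q,r] = [q,r] − [p,r] + [p,q]. For instance
  ∂[v_0,v_1,v_5] = [v_1,v_5] − [v_0,v_5] + [v_0,v_1],
  ∂[v_4,v_8,v_9] = [v_8,v_9] − [v_4,v_9] + [v_4,v_8].
As a 30×20 matrix over Z this has rank 20, with invariant factors (1,1,1,1,1,1,1,1,1,1,1,1,1,1,1,1,1,1,1,2).

Now H_k = ker ∂_k / im ∂_{k+1}, so:

  H_0: rank C_0 − rank ∂_1 = 10 − 9 = 1, and the invariant factors of ∂_1 are all 1, so H_0 = Z.
  H_1: rank ker ∂_1 − rank ∂_2 = (30 − 9) − 20 = 1, and ∂_2 has invariant factor 2 > 1, so H_1 = Z × Z/2.
  H_2: rank ker ∂_2 − rank ∂_3 = (20 − 20) − 0 = 0, and there is no ∂_3, so H_2 = 0.

(K is a triangulation of the Klein bottle.)

H_0 = Z,  H_1 = Z × Z/2,  H_2 = 0.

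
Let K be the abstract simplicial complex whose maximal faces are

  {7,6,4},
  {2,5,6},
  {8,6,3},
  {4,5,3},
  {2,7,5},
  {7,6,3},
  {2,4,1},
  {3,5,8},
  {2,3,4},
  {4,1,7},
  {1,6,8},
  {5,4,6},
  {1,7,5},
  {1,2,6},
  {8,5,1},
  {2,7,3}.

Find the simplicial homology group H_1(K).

Order the vertices as 1 < 2 < 3 < 4 < 5 < 6 < 7 < 8. Listing each simplex with vertices in this order, K has dimension 2 with simplices:

  0-simplices (8): [1], [2], [3], [4], [5], [6], [7], [8]
  1-simplices (24): (24 of them)
  2-simplices (16): [1,2,4], [1,2,6], [1,4,7], [1,5,7], [1,5,8], [1,6,8], [2,3,4], [2,3,7], [2,5,6], [2,5,7], [3,4,5], [3,5,8], [3,6,7], [3,6,8], [4,5,6], [4,6,7]

giving chain groups C_0 ≅ Z^8, C_1 ≅ Z^24, C_2 ≅ Z^16.

Boundary ∂_1: C_1 → C_0 sends each edge [p,q] (with p < q) to q − p. For instance
  ∂[3,6] = [6] − [3].
This gives a 8×24 integer matrix of rank 7; reducing to Smith normal form yields diagonal entries (1,1,1,1,1,1,1).

The boundary map ∂_2: C_2 → C_1 acts by ∂[p,q,r] = [q,r] − [p,r] + [p,q]. For instance
  ∂[4,6,7] = [6,7] − [4,7] + [4,6],
  ∂[2,3,4] = [3,4] − [2,4] + [2,3].
As a 24×16 matrix over Z this has rank 15, with invariant factors (1,1,1,1,1,1,1,1,1,1,1,1,1,1,1).

Now H_k = ker ∂_k / im ∂_{k+1}, so:

  H_1: rank ker ∂_1 − rank ∂_2 = (24 − 7) − 15 = 2, and the invariant factors of ∂_2 are all 1, so H_1 = Z^2.

(K is a triangulation of the torus T^2.)

H_1 ≅ Z^2.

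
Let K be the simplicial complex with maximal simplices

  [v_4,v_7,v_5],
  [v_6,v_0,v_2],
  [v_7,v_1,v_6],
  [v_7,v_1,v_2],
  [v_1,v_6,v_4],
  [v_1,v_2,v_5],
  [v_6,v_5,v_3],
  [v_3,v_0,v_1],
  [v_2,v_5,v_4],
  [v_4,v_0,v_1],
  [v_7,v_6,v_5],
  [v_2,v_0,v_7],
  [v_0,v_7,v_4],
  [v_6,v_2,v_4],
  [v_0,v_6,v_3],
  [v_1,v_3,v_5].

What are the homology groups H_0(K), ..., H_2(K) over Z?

Order the vertices as v_0 < v_1 < v_2 < v_3 < v_4 < v_5 < v_6 < v_7. Listing each simplex with vertices in this order, K has dimension 2 with simplices:

  0-simplices (8): [v_0], [v_1], [v_2], [v_3], [v_4], [v_5], [v_6], [v_7]
  1-simplices (24): (24 of them)
  2-simplices (16): (16 of them)

Hence C_0 ≅ Z^8, C_1 ≅ Z^24, C_2 ≅ Z^16.

The boundary map ∂_1: C_1 → C_0 maps an edge to its endpoints' difference, ∂[p,q] = q − p. For instance
  ∂[v_1,v_3] = [v_3] − [v_1].
The 8×24 boundary matrix has rank 7 and Smith normal form diag(1,1,1,1,1,1,1).

The boundary map ∂_2: C_2 → C_1 maps a triangle to the signed sum of its edges. For instance
  ∂[v_2,v_4,v_6] = [v_4,v_6] − [v_2,v_6] + [v_2,v_4],
  ∂[v_1,v_2,v_5] = [v_2,v_5] − [v_1,v_5] + [v_1,v_2].
As a 24×16 matrix over Z this has rank 15, with invariant factors (1,1,1,1,1,1,1,1,1,1,1,1,1,1,1).

From H_k ≅ ker(∂_k) / im(∂_{k+1}) we obtain:

  H_0: rank C_0 − rank ∂_1 = 8 − 7 = 1, and the invariant factors of ∂_1 are all 1, so H_0 = Z.
  H_1: rank ker ∂_1 − rank ∂_2 = (24 − 7) − 15 = 2, and the invariant factors of ∂_2 are all 1, so H_1 = Z^2.
  H_2: rank ker ∂_2 − rank ∂_3 = (16 − 15) − 0 = 1, and there is no ∂_3, so H_2 = Z.

As a check, the Euler characteristic is 8 − 24 + 16 = 0, which agrees with 1 − 2 + 1 = 0.

H_0 ≅ Z,  H_1 ≅ Z^2,  H_2 ≅ Z.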